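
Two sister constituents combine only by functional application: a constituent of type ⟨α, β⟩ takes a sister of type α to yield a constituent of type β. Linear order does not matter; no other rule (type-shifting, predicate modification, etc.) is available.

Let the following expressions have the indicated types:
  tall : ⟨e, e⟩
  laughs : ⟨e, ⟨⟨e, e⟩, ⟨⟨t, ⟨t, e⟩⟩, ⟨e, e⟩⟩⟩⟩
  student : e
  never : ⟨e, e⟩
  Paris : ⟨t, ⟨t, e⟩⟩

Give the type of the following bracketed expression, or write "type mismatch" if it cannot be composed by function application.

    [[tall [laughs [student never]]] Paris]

⟨e, e⟩

[student never] — never of type ⟨e, e⟩ combines with student of type e: type e.
[laughs [student never]] — laughs of type ⟨e, ⟨⟨e, e⟩, ⟨⟨t, ⟨t, e⟩⟩, ⟨e, e⟩⟩⟩⟩ combines with [student never] of type e: type ⟨⟨e, e⟩, ⟨⟨t, ⟨t, e⟩⟩, ⟨e, e⟩⟩⟩.
[tall [laughs [student never]]] — [laughs [student never]] of type ⟨⟨e, e⟩, ⟨⟨t, ⟨t, e⟩⟩, ⟨e, e⟩⟩⟩ combines with tall of type ⟨e, e⟩: type ⟨⟨t, ⟨t, e⟩⟩, ⟨e, e⟩⟩.
[[tall [laughs [student never]]] Paris] — [tall [laughs [student never]]] of type ⟨⟨t, ⟨t, e⟩⟩, ⟨e, e⟩⟩ combines with Paris of type ⟨t, ⟨t, e⟩⟩: type ⟨e, e⟩.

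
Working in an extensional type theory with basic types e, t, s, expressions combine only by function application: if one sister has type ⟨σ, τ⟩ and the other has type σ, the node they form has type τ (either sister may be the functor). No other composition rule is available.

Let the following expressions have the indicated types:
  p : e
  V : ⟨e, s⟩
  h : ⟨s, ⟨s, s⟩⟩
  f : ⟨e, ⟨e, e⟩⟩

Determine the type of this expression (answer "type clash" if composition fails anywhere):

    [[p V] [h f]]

type clash

At [p V], V : ⟨e, s⟩ takes p : e, giving s.
[h f]: ⟨s, ⟨s, s⟩⟩ and ⟨e, ⟨e, e⟩⟩ cannot combine by function application — type clash.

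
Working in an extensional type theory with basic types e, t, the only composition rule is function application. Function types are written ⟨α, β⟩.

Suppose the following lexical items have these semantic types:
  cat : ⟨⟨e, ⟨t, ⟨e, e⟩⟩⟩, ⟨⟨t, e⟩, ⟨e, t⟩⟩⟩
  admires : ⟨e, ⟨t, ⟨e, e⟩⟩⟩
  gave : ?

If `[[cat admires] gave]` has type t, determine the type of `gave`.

[[cat admires] gave] is required to be t. [cat admires] : ⟨⟨t, e⟩, ⟨e, t⟩⟩ cannot yield t as functor, so gave : ⟨⟨⟨t, e⟩, ⟨e, t⟩⟩, t⟩.

⟨⟨⟨t, e⟩, ⟨e, t⟩⟩, t⟩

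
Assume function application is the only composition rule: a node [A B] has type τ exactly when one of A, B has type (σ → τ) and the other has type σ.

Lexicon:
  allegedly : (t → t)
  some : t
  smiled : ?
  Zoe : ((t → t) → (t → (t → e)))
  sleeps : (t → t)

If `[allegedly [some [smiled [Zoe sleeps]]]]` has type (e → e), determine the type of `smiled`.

[allegedly [some [smiled [Zoe sleeps]]]] is required to be (e → e). allegedly : (t → t) cannot yield (e → e) as functor, so [some [smiled [Zoe sleeps]]] : ((t → t) → (e → e)).
[some [smiled [Zoe sleeps]]] is required to be ((t → t) → (e → e)). some : t cannot yield ((t → t) → (e → e)) as functor, so [smiled [Zoe sleeps]] : (t → ((t → t) → (e → e))).
[smiled [Zoe sleeps]] is required to be (t → ((t → t) → (e → e))). [Zoe sleeps] : (t → (t → e)) cannot yield (t → ((t → t) → (e → e))) as functor, so smiled : ((t → (t → e)) → (t → ((t → t) → (e → e)))).

((t → (t → e)) → (t → ((t → t) → (e → e))))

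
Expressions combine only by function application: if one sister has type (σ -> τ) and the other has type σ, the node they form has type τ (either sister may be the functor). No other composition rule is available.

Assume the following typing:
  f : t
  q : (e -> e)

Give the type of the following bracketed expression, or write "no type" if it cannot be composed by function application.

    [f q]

no type

[f q]: t and (e -> e) cannot combine by function application — type clash.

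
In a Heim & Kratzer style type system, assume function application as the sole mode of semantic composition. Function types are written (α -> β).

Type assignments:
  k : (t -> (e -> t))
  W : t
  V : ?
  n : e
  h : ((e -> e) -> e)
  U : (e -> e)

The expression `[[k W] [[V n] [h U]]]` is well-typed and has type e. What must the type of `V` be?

For [[k W] [[V n] [h U]]] to have type e with [k W] of type (e -> t), [[V n] [h U]] must be the function: [[V n] [h U]] : ((e -> t) -> e).
For [[V n] [h U]] to have type ((e -> t) -> e) with [h U] of type e, [V n] must be the function: [V n] : (e -> ((e -> t) -> e)).
For [V n] to have type (e -> ((e -> t) -> e)) with n of type e, V must be the function: V : (e -> (e -> ((e -> t) -> e))).

(e -> (e -> ((e -> t) -> e)))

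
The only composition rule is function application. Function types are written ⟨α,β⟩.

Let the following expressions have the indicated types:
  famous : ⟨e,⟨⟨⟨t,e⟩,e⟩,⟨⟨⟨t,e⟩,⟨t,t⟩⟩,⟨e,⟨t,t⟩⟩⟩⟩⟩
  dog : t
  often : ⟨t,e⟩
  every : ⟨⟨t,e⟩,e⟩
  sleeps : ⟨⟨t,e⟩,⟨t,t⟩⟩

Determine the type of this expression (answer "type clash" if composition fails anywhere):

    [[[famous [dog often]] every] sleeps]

[dog often]: often is ⟨t,e⟩, dog is t; result e.
[famous [dog often]]: famous is ⟨e,⟨⟨⟨t,e⟩,e⟩,⟨⟨⟨t,e⟩,⟨t,t⟩⟩,⟨e,⟨t,t⟩⟩⟩⟩⟩, [dog often] is e; result ⟨⟨⟨t,e⟩,e⟩,⟨⟨⟨t,e⟩,⟨t,t⟩⟩,⟨e,⟨t,t⟩⟩⟩⟩.
[[famous [dog often]] every]: [famous [dog often]] is ⟨⟨⟨t,e⟩,e⟩,⟨⟨⟨t,e⟩,⟨t,t⟩⟩,⟨e,⟨t,t⟩⟩⟩⟩, every is ⟨⟨t,e⟩,e⟩; result ⟨⟨⟨t,e⟩,⟨t,t⟩⟩,⟨e,⟨t,t⟩⟩⟩.
[[[famous [dog often]] every] sleeps]: [[famous [dog often]] every] is ⟨⟨⟨t,e⟩,⟨t,t⟩⟩,⟨e,⟨t,t⟩⟩⟩, sleeps is ⟨⟨t,e⟩,⟨t,t⟩⟩; result ⟨e,⟨t,t⟩⟩.

⟨e,⟨t,t⟩⟩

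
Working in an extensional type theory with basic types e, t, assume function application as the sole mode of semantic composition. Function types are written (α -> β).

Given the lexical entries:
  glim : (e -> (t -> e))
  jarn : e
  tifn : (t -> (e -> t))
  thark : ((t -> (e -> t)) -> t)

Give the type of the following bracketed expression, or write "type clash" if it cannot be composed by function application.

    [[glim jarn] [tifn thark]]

e

[glim jarn]: functor glim : (e -> (t -> e)), argument jarn : e; result (t -> e).
[tifn thark]: functor thark : ((t -> (e -> t)) -> t), argument tifn : (t -> (e -> t)); result t.
[[glim jarn] [tifn thark]]: functor [glim jarn] : (t -> e), argument [tifn thark] : t; result e.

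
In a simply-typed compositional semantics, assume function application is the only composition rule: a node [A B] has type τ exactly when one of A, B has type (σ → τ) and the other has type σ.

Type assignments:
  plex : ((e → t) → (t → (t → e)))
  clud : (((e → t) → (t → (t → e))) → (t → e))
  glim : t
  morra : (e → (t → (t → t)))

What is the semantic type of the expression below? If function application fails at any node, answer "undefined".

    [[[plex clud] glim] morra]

[plex clud]: (((e → t) → (t → (t → e))) → (t → e)) applied to ((e → t) → (t → (t → e))) yields (t → e).
[[plex clud] glim]: (t → e) applied to t yields e.
[[[plex clud] glim] morra]: (e → (t → (t → t))) applied to e yields (t → (t → t)).

(t → (t → t))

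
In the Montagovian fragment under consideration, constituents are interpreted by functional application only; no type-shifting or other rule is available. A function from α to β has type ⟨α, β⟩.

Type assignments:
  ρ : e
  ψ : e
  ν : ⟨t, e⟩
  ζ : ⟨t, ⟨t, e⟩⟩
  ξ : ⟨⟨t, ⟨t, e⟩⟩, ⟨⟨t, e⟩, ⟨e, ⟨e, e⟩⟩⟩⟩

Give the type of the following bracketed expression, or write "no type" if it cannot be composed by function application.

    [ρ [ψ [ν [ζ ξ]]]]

[ζ ξ]: ξ is ⟨⟨t, ⟨t, e⟩⟩, ⟨⟨t, e⟩, ⟨e, ⟨e, e⟩⟩⟩⟩, ζ is ⟨t, ⟨t, e⟩⟩; result ⟨⟨t, e⟩, ⟨e, ⟨e, e⟩⟩⟩.
[ν [ζ ξ]]: [ζ ξ] is ⟨⟨t, e⟩, ⟨e, ⟨e, e⟩⟩⟩, ν is ⟨t, e⟩; result ⟨e, ⟨e, e⟩⟩.
[ψ [ν [ζ ξ]]]: [ν [ζ ξ]] is ⟨e, ⟨e, e⟩⟩, ψ is e; result ⟨e, e⟩.
[ρ [ψ [ν [ζ ξ]]]]: [ψ [ν [ζ ξ]]] is ⟨e, e⟩, ρ is e; result e.

e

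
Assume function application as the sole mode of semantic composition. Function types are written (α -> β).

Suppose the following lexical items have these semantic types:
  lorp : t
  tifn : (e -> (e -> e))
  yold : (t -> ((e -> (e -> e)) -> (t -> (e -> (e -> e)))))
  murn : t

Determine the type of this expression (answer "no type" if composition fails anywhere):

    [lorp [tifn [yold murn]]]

(e -> (e -> e))

[yold murn]: yold is (t -> ((e -> (e -> e)) -> (t -> (e -> (e -> e))))), murn is t; result ((e -> (e -> e)) -> (t -> (e -> (e -> e)))).
[tifn [yold murn]]: [yold murn] is ((e -> (e -> e)) -> (t -> (e -> (e -> e)))), tifn is (e -> (e -> e)); result (t -> (e -> (e -> e))).
[lorp [tifn [yold murn]]]: [tifn [yold murn]] is (t -> (e -> (e -> e))), lorp is t; result (e -> (e -> e)).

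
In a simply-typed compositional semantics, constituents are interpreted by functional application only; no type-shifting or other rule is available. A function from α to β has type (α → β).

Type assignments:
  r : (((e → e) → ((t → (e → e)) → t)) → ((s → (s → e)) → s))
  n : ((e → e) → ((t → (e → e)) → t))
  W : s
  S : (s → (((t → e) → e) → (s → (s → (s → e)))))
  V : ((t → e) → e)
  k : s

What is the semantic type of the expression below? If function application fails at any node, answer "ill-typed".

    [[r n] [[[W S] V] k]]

[r n]: functor r : (((e → e) → ((t → (e → e)) → t)) → ((s → (s → e)) → s)), argument n : ((e → e) → ((t → (e → e)) → t)); result ((s → (s → e)) → s).
[W S]: functor S : (s → (((t → e) → e) → (s → (s → (s → e))))), argument W : s; result (((t → e) → e) → (s → (s → (s → e)))).
[[W S] V]: functor [W S] : (((t → e) → e) → (s → (s → (s → e)))), argument V : ((t → e) → e); result (s → (s → (s → e))).
[[[W S] V] k]: functor [[W S] V] : (s → (s → (s → e))), argument k : s; result (s → (s → e)).
[[r n] [[[W S] V] k]]: functor [r n] : ((s → (s → e)) → s), argument [[[W S] V] k] : (s → (s → e)); result s.

s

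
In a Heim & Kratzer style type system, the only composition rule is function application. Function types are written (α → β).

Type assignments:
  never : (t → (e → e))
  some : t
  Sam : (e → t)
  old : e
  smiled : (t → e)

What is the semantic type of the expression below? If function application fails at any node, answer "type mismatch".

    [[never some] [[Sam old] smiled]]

[never some]: functor never : (t → (e → e)), argument some : t; result (e → e).
[Sam old]: functor Sam : (e → t), argument old : e; result t.
[[Sam old] smiled]: functor smiled : (t → e), argument [Sam old] : t; result e.
[[never some] [[Sam old] smiled]]: functor [never some] : (e → e), argument [[Sam old] smiled] : e; result e.

e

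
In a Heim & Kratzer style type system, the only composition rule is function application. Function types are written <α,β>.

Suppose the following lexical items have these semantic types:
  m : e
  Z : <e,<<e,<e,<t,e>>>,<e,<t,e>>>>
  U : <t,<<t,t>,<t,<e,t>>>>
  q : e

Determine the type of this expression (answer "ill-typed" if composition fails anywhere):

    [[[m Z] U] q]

[m Z]: functor Z : <e,<<e,<e,<t,e>>>,<e,<t,e>>>>, argument m : e; result <<e,<e,<t,e>>>,<e,<t,e>>>.
At [[m Z] U]: neither <<e,<e,<t,e>>>,<e,<t,e>>> nor <t,<<t,t>,<t,<e,t>>>> can take the other as argument; the node is ill-typed.

ill-typed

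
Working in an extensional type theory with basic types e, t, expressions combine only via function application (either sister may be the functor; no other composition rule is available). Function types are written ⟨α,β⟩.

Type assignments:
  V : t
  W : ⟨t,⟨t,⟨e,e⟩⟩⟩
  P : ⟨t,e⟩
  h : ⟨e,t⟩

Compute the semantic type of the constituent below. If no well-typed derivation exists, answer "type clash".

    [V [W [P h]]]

At [P h]: neither ⟨t,e⟩ nor ⟨e,t⟩ can take the other as argument; the node is ill-typed.

type clash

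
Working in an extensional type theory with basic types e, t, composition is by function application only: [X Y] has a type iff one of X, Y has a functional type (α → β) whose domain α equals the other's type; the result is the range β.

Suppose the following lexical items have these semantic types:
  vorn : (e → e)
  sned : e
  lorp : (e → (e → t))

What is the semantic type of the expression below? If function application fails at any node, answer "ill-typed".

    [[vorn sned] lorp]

(e → t)

[vorn sned] — vorn of type (e → e) combines with sned of type e: type e.
[[vorn sned] lorp] — lorp of type (e → (e → t)) combines with [vorn sned] of type e: type (e → t).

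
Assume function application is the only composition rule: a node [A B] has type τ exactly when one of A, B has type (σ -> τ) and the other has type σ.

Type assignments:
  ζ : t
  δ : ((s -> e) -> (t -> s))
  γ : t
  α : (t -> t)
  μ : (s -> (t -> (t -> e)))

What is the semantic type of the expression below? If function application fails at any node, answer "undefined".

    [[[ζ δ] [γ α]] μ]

undefined

[ζ δ]: t and ((s -> e) -> (t -> s)) cannot combine by function application — type clash.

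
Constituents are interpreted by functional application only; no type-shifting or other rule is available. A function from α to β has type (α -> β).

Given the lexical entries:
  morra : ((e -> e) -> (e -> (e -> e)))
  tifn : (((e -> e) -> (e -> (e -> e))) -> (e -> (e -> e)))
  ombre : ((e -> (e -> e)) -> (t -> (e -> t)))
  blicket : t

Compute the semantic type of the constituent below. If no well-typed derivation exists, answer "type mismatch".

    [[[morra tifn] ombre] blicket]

[morra tifn] — tifn of type (((e -> e) -> (e -> (e -> e))) -> (e -> (e -> e))) combines with morra of type ((e -> e) -> (e -> (e -> e))): type (e -> (e -> e)).
[[morra tifn] ombre] — ombre of type ((e -> (e -> e)) -> (t -> (e -> t))) combines with [morra tifn] of type (e -> (e -> e)): type (t -> (e -> t)).
[[[morra tifn] ombre] blicket] — [[morra tifn] ombre] of type (t -> (e -> t)) combines with blicket of type t: type (e -> t).

(e -> t)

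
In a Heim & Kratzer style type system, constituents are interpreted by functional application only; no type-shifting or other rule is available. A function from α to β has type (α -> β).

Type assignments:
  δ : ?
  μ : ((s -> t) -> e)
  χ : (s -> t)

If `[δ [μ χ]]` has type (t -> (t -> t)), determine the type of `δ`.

(e -> (t -> (t -> t)))

For [δ [μ χ]] to have type (t -> (t -> t)) with [μ χ] of type e, δ must be the function: δ : (e -> (t -> (t -> t))).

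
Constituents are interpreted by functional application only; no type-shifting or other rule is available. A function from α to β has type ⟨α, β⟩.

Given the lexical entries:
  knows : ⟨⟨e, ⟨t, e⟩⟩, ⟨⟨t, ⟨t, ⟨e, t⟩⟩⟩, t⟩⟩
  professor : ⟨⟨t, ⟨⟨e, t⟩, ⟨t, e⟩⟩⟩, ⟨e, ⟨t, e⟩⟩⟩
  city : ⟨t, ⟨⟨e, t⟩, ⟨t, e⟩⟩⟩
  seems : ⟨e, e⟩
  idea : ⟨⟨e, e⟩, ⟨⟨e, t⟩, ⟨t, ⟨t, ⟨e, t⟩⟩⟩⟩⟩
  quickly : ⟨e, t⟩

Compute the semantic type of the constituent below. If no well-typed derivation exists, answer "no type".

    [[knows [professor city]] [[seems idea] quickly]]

[professor city] — professor of type ⟨⟨t, ⟨⟨e, t⟩, ⟨t, e⟩⟩⟩, ⟨e, ⟨t, e⟩⟩⟩ combines with city of type ⟨t, ⟨⟨e, t⟩, ⟨t, e⟩⟩⟩: type ⟨e, ⟨t, e⟩⟩.
[knows [professor city]] — knows of type ⟨⟨e, ⟨t, e⟩⟩, ⟨⟨t, ⟨t, ⟨e, t⟩⟩⟩, t⟩⟩ combines with [professor city] of type ⟨e, ⟨t, e⟩⟩: type ⟨⟨t, ⟨t, ⟨e, t⟩⟩⟩, t⟩.
[seems idea] — idea of type ⟨⟨e, e⟩, ⟨⟨e, t⟩, ⟨t, ⟨t, ⟨e, t⟩⟩⟩⟩⟩ combines with seems of type ⟨e, e⟩: type ⟨⟨e, t⟩, ⟨t, ⟨t, ⟨e, t⟩⟩⟩⟩.
[[seems idea] quickly] — [seems idea] of type ⟨⟨e, t⟩, ⟨t, ⟨t, ⟨e, t⟩⟩⟩⟩ combines with quickly of type ⟨e, t⟩: type ⟨t, ⟨t, ⟨e, t⟩⟩⟩.
[[knows [professor city]] [[seems idea] quickly]] — [knows [professor city]] of type ⟨⟨t, ⟨t, ⟨e, t⟩⟩⟩, t⟩ combines with [[seems idea] quickly] of type ⟨t, ⟨t, ⟨e, t⟩⟩⟩: type t.

t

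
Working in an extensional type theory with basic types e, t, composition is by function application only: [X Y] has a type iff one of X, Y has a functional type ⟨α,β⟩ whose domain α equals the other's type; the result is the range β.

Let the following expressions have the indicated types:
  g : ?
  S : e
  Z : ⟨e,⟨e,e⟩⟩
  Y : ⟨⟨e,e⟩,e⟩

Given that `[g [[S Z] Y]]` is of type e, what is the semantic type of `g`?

[g [[S Z] Y]] must have type e. The sister [[S Z] Y] has type e; that is not a function onto e, so g must be the functor, of type ⟨e,e⟩.

⟨e,e⟩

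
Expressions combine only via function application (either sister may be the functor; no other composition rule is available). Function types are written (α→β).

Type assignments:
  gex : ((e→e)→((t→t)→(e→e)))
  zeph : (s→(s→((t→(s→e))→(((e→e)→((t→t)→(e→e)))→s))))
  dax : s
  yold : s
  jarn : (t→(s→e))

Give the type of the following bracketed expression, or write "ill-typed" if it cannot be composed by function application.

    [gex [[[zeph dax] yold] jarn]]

[zeph dax]: (s→(s→((t→(s→e))→(((e→e)→((t→t)→(e→e)))→s)))) applied to s yields (s→((t→(s→e))→(((e→e)→((t→t)→(e→e)))→s))).
[[zeph dax] yold]: (s→((t→(s→e))→(((e→e)→((t→t)→(e→e)))→s))) applied to s yields ((t→(s→e))→(((e→e)→((t→t)→(e→e)))→s)).
[[[zeph dax] yold] jarn]: ((t→(s→e))→(((e→e)→((t→t)→(e→e)))→s)) applied to (t→(s→e)) yields (((e→e)→((t→t)→(e→e)))→s).
[gex [[[zeph dax] yold] jarn]]: (((e→e)→((t→t)→(e→e)))→s) applied to ((e→e)→((t→t)→(e→e))) yields s.

s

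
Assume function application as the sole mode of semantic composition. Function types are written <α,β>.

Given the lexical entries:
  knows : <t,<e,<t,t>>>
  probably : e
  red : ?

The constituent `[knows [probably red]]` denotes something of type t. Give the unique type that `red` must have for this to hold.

At [knows [probably red]] (required: t): knows is <t,<e,<t,t>>>, which is not a function with range t; hence [probably red] is the functor — type <<t,<e,<t,t>>>,t>.
At [probably red] (required: <<t,<e,<t,t>>>,t>): probably is e, which is not a function with range <<t,<e,<t,t>>>,t>; hence red is the functor — type <e,<<t,<e,<t,t>>>,t>>.

<e,<<t,<e,<t,t>>>,t>>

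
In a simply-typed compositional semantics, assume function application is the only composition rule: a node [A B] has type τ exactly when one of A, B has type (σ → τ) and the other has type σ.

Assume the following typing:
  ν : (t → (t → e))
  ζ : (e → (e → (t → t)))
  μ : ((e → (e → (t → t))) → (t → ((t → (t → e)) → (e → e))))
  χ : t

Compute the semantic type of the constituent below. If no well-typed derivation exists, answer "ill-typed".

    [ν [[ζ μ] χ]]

(e → e)

[ζ μ] — μ of type ((e → (e → (t → t))) → (t → ((t → (t → e)) → (e → e)))) combines with ζ of type (e → (e → (t → t))): type (t → ((t → (t → e)) → (e → e))).
[[ζ μ] χ] — [ζ μ] of type (t → ((t → (t → e)) → (e → e))) combines with χ of type t: type ((t → (t → e)) → (e → e)).
[ν [[ζ μ] χ]] — [[ζ μ] χ] of type ((t → (t → e)) → (e → e)) combines with ν of type (t → (t → e)): type (e → e).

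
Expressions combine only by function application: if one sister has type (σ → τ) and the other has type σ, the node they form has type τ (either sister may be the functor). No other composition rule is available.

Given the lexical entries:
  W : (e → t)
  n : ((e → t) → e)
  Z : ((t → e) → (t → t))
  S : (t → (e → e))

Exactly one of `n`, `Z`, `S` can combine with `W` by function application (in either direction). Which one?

n

n — combines: n : ((e → t) → e) takes W : (e → t) as argument, giving e.
Z : ((t → e) → (t → t)) — neither side's domain matches the other.
S : (t → (e → e)) — neither side's domain matches the other.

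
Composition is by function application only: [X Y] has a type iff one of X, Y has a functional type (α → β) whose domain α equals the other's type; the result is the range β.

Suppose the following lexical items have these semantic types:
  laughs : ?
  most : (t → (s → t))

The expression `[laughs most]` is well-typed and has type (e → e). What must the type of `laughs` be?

[laughs most] is required to be (e → e). most : (t → (s → t)) cannot yield (e → e) as functor, so laughs : ((t → (s → t)) → (e → e)).

((t → (s → t)) → (e → e))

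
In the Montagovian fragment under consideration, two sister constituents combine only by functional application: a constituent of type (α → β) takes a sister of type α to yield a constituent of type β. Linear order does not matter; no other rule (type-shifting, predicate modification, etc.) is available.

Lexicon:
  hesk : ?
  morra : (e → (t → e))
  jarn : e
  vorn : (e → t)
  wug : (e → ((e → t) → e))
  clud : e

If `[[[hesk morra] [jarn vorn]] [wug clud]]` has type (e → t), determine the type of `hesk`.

At [[[hesk morra] [jarn vorn]] [wug clud]] (required: (e → t)): [wug clud] is ((e → t) → e), which is not a function with range (e → t); hence [[hesk morra] [jarn vorn]] is the functor — type (((e → t) → e) → (e → t)).
At [[hesk morra] [jarn vorn]] (required: (((e → t) → e) → (e → t))): [jarn vorn] is t, which is not a function with range (((e → t) → e) → (e → t)); hence [hesk morra] is the functor — type (t → (((e → t) → e) → (e → t))).
At [hesk morra] (required: (t → (((e → t) → e) → (e → t)))): morra is (e → (t → e)), which is not a function with range (t → (((e → t) → e) → (e → t))); hence hesk is the functor — type ((e → (t → e)) → (t → (((e → t) → e) → (e → t)))).

((e → (t → e)) → (t → (((e → t) → e) → (e → t))))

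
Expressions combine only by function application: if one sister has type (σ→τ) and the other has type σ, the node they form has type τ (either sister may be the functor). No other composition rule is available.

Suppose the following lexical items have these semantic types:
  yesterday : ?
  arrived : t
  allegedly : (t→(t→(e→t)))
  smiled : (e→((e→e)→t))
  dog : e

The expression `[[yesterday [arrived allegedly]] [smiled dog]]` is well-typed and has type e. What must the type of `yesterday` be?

For [[yesterday [arrived allegedly]] [smiled dog]] to have type e with [smiled dog] of type ((e→e)→t), [yesterday [arrived allegedly]] must be the function: [yesterday [arrived allegedly]] : (((e→e)→t)→e).
For [yesterday [arrived allegedly]] to have type (((e→e)→t)→e) with [arrived allegedly] of type (t→(e→t)), yesterday must be the function: yesterday : ((t→(e→t))→(((e→e)→t)→e)).

((t→(e→t))→(((e→e)→t)→e))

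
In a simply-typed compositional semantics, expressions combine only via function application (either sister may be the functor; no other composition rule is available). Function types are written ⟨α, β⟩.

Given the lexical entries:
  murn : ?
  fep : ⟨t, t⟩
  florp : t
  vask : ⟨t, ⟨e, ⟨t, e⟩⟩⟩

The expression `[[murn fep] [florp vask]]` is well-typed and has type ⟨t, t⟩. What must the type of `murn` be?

[[murn fep] [florp vask]] must have type ⟨t, t⟩. The sister [florp vask] has type ⟨e, ⟨t, e⟩⟩; that is not a function onto ⟨t, t⟩, so [murn fep] must be the functor, of type ⟨⟨e, ⟨t, e⟩⟩, ⟨t, t⟩⟩.
[murn fep] must have type ⟨⟨e, ⟨t, e⟩⟩, ⟨t, t⟩⟩. The sister fep has type ⟨t, t⟩; that is not a function onto ⟨⟨e, ⟨t, e⟩⟩, ⟨t, t⟩⟩, so murn must be the functor, of type ⟨⟨t, t⟩, ⟨⟨e, ⟨t, e⟩⟩, ⟨t, t⟩⟩⟩.

⟨⟨t, t⟩, ⟨⟨e, ⟨t, e⟩⟩, ⟨t, t⟩⟩⟩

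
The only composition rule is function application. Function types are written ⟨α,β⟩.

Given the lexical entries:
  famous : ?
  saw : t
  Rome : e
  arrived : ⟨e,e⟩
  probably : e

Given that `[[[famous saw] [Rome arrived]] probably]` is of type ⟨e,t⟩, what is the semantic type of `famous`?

⟨t,⟨e,⟨e,⟨e,t⟩⟩⟩⟩

[[[famous saw] [Rome arrived]] probably] is required to be ⟨e,t⟩. probably : e cannot yield ⟨e,t⟩ as functor, so [[famous saw] [Rome arrived]] : ⟨e,⟨e,t⟩⟩.
[[famous saw] [Rome arrived]] is required to be ⟨e,⟨e,t⟩⟩. [Rome arrived] : e cannot yield ⟨e,⟨e,t⟩⟩ as functor, so [famous saw] : ⟨e,⟨e,⟨e,t⟩⟩⟩.
[famous saw] is required to be ⟨e,⟨e,⟨e,t⟩⟩⟩. saw : t cannot yield ⟨e,⟨e,⟨e,t⟩⟩⟩ as functor, so famous : ⟨t,⟨e,⟨e,⟨e,t⟩⟩⟩⟩.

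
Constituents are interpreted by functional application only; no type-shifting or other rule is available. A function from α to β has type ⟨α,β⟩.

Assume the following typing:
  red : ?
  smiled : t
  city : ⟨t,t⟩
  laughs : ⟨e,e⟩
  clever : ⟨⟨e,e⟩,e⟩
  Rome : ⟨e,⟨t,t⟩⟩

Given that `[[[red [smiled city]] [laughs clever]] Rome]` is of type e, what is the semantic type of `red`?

⟨t,⟨e,⟨⟨e,⟨t,t⟩⟩,e⟩⟩⟩

[[[red [smiled city]] [laughs clever]] Rome] must have type e. The sister Rome has type ⟨e,⟨t,t⟩⟩; that is not a function onto e, so [[red [smiled city]] [laughs clever]] must be the functor, of type ⟨⟨e,⟨t,t⟩⟩,e⟩.
[[red [smiled city]] [laughs clever]] must have type ⟨⟨e,⟨t,t⟩⟩,e⟩. The sister [laughs clever] has type e; that is not a function onto ⟨⟨e,⟨t,t⟩⟩,e⟩, so [red [smiled city]] must be the functor, of type ⟨e,⟨⟨e,⟨t,t⟩⟩,e⟩⟩.
[red [smiled city]] must have type ⟨e,⟨⟨e,⟨t,t⟩⟩,e⟩⟩. The sister [smiled city] has type t; that is not a function onto ⟨e,⟨⟨e,⟨t,t⟩⟩,e⟩⟩, so red must be the functor, of type ⟨t,⟨e,⟨⟨e,⟨t,t⟩⟩,e⟩⟩⟩.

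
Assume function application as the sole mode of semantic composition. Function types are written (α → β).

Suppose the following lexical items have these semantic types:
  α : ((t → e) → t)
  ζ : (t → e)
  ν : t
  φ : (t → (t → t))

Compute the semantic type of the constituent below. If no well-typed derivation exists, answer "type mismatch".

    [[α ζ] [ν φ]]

[α ζ]: functor α : ((t → e) → t), argument ζ : (t → e); result t.
[ν φ]: functor φ : (t → (t → t)), argument ν : t; result (t → t).
[[α ζ] [ν φ]]: functor [ν φ] : (t → t), argument [α ζ] : t; result t.

t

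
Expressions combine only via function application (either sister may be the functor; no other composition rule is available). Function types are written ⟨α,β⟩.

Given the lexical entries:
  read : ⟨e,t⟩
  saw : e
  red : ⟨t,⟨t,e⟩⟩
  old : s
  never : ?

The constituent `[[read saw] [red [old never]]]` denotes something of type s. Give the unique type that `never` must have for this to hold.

[[read saw] [red [old never]]] must have type s. The sister [read saw] has type t; that is not a function onto s, so [red [old never]] must be the functor, of type ⟨t,s⟩.
[red [old never]] must have type ⟨t,s⟩. The sister red has type ⟨t,⟨t,e⟩⟩; that is not a function onto ⟨t,s⟩, so [old never] must be the functor, of type ⟨⟨t,⟨t,e⟩⟩,⟨t,s⟩⟩.
[old never] must have type ⟨⟨t,⟨t,e⟩⟩,⟨t,s⟩⟩. The sister old has type s; that is not a function onto ⟨⟨t,⟨t,e⟩⟩,⟨t,s⟩⟩, so never must be the functor, of type ⟨s,⟨⟨t,⟨t,e⟩⟩,⟨t,s⟩⟩⟩.

⟨s,⟨⟨t,⟨t,e⟩⟩,⟨t,s⟩⟩⟩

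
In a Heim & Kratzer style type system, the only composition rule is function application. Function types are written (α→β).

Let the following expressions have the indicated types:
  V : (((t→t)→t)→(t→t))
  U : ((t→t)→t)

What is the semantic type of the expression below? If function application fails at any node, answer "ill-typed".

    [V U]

(t→t)

At [V U], V : (((t→t)→t)→(t→t)) takes U : ((t→t)→t), giving (t→t).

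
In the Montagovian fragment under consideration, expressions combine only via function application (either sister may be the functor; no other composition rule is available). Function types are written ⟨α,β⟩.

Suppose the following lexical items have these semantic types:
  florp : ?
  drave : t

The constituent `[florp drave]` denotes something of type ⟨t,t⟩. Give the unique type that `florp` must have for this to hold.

At [florp drave] (required: ⟨t,t⟩): drave is t, which is not a function with range ⟨t,t⟩; hence florp is the functor — type ⟨t,⟨t,t⟩⟩.

⟨t,⟨t,t⟩⟩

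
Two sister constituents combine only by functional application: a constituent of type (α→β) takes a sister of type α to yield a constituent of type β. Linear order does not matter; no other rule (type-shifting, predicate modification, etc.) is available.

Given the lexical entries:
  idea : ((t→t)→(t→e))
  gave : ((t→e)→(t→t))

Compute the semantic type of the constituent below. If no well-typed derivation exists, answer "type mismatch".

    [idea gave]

type mismatch

[idea gave]: ((t→t)→(t→e)) and ((t→e)→(t→t)) cannot combine by function application — type clash.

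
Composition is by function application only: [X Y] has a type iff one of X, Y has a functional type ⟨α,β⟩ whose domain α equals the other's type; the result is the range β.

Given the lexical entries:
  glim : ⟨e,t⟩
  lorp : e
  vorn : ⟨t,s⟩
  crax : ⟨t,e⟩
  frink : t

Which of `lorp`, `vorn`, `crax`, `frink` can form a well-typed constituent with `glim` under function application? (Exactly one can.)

lorp — combines: glim : ⟨e,t⟩ takes lorp : e as argument, giving t.
vorn : ⟨t,s⟩ — neither side's domain matches the other.
crax : ⟨t,e⟩ — neither side's domain matches the other.
frink : t — neither side's domain matches the other.

lorp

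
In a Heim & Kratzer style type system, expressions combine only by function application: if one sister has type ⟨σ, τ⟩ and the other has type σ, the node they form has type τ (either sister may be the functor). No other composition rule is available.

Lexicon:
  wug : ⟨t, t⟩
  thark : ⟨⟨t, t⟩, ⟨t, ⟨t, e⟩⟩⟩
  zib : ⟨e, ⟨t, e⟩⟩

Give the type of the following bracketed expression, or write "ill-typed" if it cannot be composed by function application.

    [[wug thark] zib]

ill-typed

[wug thark]: thark is ⟨⟨t, t⟩, ⟨t, ⟨t, e⟩⟩⟩, wug is ⟨t, t⟩; result ⟨t, ⟨t, e⟩⟩.
[[wug thark] zib]: ⟨t, ⟨t, e⟩⟩ and ⟨e, ⟨t, e⟩⟩ cannot combine by function application — type clash.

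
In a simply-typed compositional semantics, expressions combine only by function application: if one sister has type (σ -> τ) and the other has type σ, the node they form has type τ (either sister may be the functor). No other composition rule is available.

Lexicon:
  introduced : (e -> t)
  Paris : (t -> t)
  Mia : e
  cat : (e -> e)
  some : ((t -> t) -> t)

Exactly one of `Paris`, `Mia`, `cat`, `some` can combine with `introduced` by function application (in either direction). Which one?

Paris : (t -> t) — neither side's domain matches the other.
Mia — combines: introduced : (e -> t) takes Mia : e as argument, giving t.
cat : (e -> e) — neither side's domain matches the other.
some : ((t -> t) -> t) — neither side's domain matches the other.

Mia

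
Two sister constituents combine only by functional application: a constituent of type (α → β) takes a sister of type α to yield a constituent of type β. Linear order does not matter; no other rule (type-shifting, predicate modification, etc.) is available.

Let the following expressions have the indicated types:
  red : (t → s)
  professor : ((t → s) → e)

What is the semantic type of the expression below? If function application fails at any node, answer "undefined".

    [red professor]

e

[red professor]: functor professor : ((t → s) → e), argument red : (t → s); result e.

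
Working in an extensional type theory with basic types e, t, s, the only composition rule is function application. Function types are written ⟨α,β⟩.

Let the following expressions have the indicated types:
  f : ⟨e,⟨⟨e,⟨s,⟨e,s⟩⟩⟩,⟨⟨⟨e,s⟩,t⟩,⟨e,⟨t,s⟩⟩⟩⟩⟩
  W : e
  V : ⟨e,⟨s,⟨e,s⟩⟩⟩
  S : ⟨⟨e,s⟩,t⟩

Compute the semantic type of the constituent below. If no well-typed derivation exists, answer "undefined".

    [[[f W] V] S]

[f W]: functor f : ⟨e,⟨⟨e,⟨s,⟨e,s⟩⟩⟩,⟨⟨⟨e,s⟩,t⟩,⟨e,⟨t,s⟩⟩⟩⟩⟩, argument W : e; result ⟨⟨e,⟨s,⟨e,s⟩⟩⟩,⟨⟨⟨e,s⟩,t⟩,⟨e,⟨t,s⟩⟩⟩⟩.
[[f W] V]: functor [f W] : ⟨⟨e,⟨s,⟨e,s⟩⟩⟩,⟨⟨⟨e,s⟩,t⟩,⟨e,⟨t,s⟩⟩⟩⟩, argument V : ⟨e,⟨s,⟨e,s⟩⟩⟩; result ⟨⟨⟨e,s⟩,t⟩,⟨e,⟨t,s⟩⟩⟩.
[[[f W] V] S]: functor [[f W] V] : ⟨⟨⟨e,s⟩,t⟩,⟨e,⟨t,s⟩⟩⟩, argument S : ⟨⟨e,s⟩,t⟩; result ⟨e,⟨t,s⟩⟩.

⟨e,⟨t,s⟩⟩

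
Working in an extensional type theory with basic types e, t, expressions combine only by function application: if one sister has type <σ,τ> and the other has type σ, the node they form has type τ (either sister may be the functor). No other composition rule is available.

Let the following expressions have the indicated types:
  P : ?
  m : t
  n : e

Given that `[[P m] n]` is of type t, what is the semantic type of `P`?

<t,<e,t>>

[[P m] n] must have type t. The sister n has type e; that is not a function onto t, so [P m] must be the functor, of type <e,t>.
[P m] must have type <e,t>. The sister m has type t; that is not a function onto <e,t>, so P must be the functor, of type <t,<e,t>>.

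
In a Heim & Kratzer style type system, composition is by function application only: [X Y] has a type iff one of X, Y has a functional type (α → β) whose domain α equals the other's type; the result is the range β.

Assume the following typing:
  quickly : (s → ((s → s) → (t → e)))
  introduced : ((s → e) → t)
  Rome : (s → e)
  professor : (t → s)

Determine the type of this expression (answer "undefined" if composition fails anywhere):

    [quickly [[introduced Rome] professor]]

((s → s) → (t → e))

[introduced Rome]: introduced is ((s → e) → t), Rome is (s → e); result t.
[[introduced Rome] professor]: professor is (t → s), [introduced Rome] is t; result s.
[quickly [[introduced Rome] professor]]: quickly is (s → ((s → s) → (t → e))), [[introduced Rome] professor] is s; result ((s → s) → (t → e)).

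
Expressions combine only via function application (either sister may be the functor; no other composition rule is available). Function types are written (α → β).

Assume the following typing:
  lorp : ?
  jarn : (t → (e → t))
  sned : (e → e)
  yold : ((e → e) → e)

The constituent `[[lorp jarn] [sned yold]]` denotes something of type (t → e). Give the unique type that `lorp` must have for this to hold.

For [[lorp jarn] [sned yold]] to have type (t → e) with [sned yold] of type e, [lorp jarn] must be the function: [lorp jarn] : (e → (t → e)).
For [lorp jarn] to have type (e → (t → e)) with jarn of type (t → (e → t)), lorp must be the function: lorp : ((t → (e → t)) → (e → (t → e))).

((t → (e → t)) → (e → (t → e)))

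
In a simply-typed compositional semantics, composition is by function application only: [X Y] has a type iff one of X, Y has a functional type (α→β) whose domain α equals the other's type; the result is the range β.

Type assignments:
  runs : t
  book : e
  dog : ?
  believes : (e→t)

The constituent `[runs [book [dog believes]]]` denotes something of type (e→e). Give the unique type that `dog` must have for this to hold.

At [runs [book [dog believes]]] (required: (e→e)): runs is t, which is not a function with range (e→e); hence [book [dog believes]] is the functor — type (t→(e→e)).
At [book [dog believes]] (required: (t→(e→e))): book is e, which is not a function with range (t→(e→e)); hence [dog believes] is the functor — type (e→(t→(e→e))).
At [dog believes] (required: (e→(t→(e→e)))): believes is (e→t), which is not a function with range (e→(t→(e→e))); hence dog is the functor — type ((e→t)→(e→(t→(e→e)))).

((e→t)→(e→(t→(e→e))))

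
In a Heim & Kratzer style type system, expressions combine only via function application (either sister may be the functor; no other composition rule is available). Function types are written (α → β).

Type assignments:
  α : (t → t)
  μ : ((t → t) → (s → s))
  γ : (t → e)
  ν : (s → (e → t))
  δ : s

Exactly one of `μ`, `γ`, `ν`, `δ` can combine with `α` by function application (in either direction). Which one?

μ

μ — combines: μ : ((t → t) → (s → s)) takes α : (t → t) as argument, giving (s → s).
γ : (t → e) — does not combine with α.
ν : (s → (e → t)) — does not combine with α.
δ : s — does not combine with α.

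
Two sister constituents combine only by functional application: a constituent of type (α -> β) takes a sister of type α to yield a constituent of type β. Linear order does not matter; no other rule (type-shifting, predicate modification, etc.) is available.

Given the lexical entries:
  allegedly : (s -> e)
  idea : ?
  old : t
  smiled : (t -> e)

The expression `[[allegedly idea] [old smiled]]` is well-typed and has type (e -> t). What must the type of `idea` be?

At [[allegedly idea] [old smiled]] (required: (e -> t)): [old smiled] is e, which is not a function with range (e -> t); hence [allegedly idea] is the functor — type (e -> (e -> t)).
At [allegedly idea] (required: (e -> (e -> t))): allegedly is (s -> e), which is not a function with range (e -> (e -> t)); hence idea is the functor — type ((s -> e) -> (e -> (e -> t))).

((s -> e) -> (e -> (e -> t)))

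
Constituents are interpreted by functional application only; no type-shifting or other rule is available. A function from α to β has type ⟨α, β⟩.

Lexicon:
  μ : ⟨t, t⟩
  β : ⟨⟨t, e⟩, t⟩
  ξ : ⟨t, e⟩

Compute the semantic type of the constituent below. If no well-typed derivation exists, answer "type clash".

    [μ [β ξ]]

[β ξ]: β is ⟨⟨t, e⟩, t⟩, ξ is ⟨t, e⟩; result t.
[μ [β ξ]]: μ is ⟨t, t⟩, [β ξ] is t; result t.

t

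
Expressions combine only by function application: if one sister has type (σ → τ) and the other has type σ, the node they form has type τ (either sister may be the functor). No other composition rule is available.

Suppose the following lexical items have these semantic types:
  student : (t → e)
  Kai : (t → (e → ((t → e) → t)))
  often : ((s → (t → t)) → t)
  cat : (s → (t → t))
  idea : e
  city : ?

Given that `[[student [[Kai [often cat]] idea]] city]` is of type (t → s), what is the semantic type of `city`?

(t → (t → s))

[[student [[Kai [often cat]] idea]] city] must have type (t → s). The sister [student [[Kai [often cat]] idea]] has type t; that is not a function onto (t → s), so city must be the functor, of type (t → (t → s)).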